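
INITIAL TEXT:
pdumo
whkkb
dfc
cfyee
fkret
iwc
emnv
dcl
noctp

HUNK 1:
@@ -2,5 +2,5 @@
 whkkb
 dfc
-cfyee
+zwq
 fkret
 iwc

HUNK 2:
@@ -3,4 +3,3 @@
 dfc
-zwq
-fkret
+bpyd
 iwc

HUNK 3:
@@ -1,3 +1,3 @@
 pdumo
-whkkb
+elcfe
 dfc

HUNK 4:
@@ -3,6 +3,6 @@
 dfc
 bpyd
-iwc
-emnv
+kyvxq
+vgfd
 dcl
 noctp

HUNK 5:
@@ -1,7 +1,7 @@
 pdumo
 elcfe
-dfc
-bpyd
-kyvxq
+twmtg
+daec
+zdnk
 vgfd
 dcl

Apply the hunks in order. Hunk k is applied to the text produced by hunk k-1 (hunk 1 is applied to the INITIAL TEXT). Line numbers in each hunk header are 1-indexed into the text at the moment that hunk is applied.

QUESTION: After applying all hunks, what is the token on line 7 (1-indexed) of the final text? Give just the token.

Answer: dcl

Derivation:
Hunk 1: at line 2 remove [cfyee] add [zwq] -> 9 lines: pdumo whkkb dfc zwq fkret iwc emnv dcl noctp
Hunk 2: at line 3 remove [zwq,fkret] add [bpyd] -> 8 lines: pdumo whkkb dfc bpyd iwc emnv dcl noctp
Hunk 3: at line 1 remove [whkkb] add [elcfe] -> 8 lines: pdumo elcfe dfc bpyd iwc emnv dcl noctp
Hunk 4: at line 3 remove [iwc,emnv] add [kyvxq,vgfd] -> 8 lines: pdumo elcfe dfc bpyd kyvxq vgfd dcl noctp
Hunk 5: at line 1 remove [dfc,bpyd,kyvxq] add [twmtg,daec,zdnk] -> 8 lines: pdumo elcfe twmtg daec zdnk vgfd dcl noctp
Final line 7: dcl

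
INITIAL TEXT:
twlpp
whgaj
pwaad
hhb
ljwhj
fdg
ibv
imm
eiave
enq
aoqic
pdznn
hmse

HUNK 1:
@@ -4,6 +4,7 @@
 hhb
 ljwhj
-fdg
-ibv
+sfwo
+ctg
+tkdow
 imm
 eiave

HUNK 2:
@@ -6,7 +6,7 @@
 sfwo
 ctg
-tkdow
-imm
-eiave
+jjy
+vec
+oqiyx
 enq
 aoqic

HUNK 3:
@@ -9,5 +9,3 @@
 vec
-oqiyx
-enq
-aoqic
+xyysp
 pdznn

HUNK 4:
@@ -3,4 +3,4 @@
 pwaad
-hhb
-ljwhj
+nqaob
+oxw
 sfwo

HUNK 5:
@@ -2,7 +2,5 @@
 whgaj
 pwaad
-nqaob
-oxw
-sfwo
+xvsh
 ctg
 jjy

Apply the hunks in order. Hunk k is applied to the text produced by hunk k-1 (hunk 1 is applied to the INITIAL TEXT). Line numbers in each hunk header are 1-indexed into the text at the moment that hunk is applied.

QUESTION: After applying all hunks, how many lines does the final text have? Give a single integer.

Hunk 1: at line 4 remove [fdg,ibv] add [sfwo,ctg,tkdow] -> 14 lines: twlpp whgaj pwaad hhb ljwhj sfwo ctg tkdow imm eiave enq aoqic pdznn hmse
Hunk 2: at line 6 remove [tkdow,imm,eiave] add [jjy,vec,oqiyx] -> 14 lines: twlpp whgaj pwaad hhb ljwhj sfwo ctg jjy vec oqiyx enq aoqic pdznn hmse
Hunk 3: at line 9 remove [oqiyx,enq,aoqic] add [xyysp] -> 12 lines: twlpp whgaj pwaad hhb ljwhj sfwo ctg jjy vec xyysp pdznn hmse
Hunk 4: at line 3 remove [hhb,ljwhj] add [nqaob,oxw] -> 12 lines: twlpp whgaj pwaad nqaob oxw sfwo ctg jjy vec xyysp pdznn hmse
Hunk 5: at line 2 remove [nqaob,oxw,sfwo] add [xvsh] -> 10 lines: twlpp whgaj pwaad xvsh ctg jjy vec xyysp pdznn hmse
Final line count: 10

Answer: 10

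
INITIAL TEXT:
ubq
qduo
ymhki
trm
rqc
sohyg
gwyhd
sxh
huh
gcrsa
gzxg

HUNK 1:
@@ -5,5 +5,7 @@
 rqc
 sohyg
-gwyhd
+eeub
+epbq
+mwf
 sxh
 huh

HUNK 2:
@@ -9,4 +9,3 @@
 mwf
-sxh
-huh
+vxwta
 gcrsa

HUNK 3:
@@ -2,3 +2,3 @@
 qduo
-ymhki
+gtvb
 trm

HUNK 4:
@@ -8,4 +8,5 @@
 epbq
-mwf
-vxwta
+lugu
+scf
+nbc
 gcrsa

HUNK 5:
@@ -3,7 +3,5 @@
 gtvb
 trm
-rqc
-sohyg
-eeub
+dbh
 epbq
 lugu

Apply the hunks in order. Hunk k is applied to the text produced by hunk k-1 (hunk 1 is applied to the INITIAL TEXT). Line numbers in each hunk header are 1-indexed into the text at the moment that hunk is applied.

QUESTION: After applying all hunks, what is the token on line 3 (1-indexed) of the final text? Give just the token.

Hunk 1: at line 5 remove [gwyhd] add [eeub,epbq,mwf] -> 13 lines: ubq qduo ymhki trm rqc sohyg eeub epbq mwf sxh huh gcrsa gzxg
Hunk 2: at line 9 remove [sxh,huh] add [vxwta] -> 12 lines: ubq qduo ymhki trm rqc sohyg eeub epbq mwf vxwta gcrsa gzxg
Hunk 3: at line 2 remove [ymhki] add [gtvb] -> 12 lines: ubq qduo gtvb trm rqc sohyg eeub epbq mwf vxwta gcrsa gzxg
Hunk 4: at line 8 remove [mwf,vxwta] add [lugu,scf,nbc] -> 13 lines: ubq qduo gtvb trm rqc sohyg eeub epbq lugu scf nbc gcrsa gzxg
Hunk 5: at line 3 remove [rqc,sohyg,eeub] add [dbh] -> 11 lines: ubq qduo gtvb trm dbh epbq lugu scf nbc gcrsa gzxg
Final line 3: gtvb

Answer: gtvb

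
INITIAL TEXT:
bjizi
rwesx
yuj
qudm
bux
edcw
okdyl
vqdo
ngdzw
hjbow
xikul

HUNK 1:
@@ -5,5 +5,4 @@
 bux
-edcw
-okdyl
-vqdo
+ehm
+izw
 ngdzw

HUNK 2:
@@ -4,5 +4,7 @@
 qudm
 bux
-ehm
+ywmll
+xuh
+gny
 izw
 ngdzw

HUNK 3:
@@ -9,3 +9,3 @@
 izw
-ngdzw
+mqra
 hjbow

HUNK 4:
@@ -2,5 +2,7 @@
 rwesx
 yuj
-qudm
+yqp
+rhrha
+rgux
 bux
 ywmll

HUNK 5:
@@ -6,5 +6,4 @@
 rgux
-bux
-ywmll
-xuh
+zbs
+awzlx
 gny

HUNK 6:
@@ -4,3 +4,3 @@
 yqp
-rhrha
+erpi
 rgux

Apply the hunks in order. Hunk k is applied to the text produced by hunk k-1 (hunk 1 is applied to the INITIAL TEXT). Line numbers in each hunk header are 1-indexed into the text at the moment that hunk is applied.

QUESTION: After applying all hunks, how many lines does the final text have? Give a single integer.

Answer: 13

Derivation:
Hunk 1: at line 5 remove [edcw,okdyl,vqdo] add [ehm,izw] -> 10 lines: bjizi rwesx yuj qudm bux ehm izw ngdzw hjbow xikul
Hunk 2: at line 4 remove [ehm] add [ywmll,xuh,gny] -> 12 lines: bjizi rwesx yuj qudm bux ywmll xuh gny izw ngdzw hjbow xikul
Hunk 3: at line 9 remove [ngdzw] add [mqra] -> 12 lines: bjizi rwesx yuj qudm bux ywmll xuh gny izw mqra hjbow xikul
Hunk 4: at line 2 remove [qudm] add [yqp,rhrha,rgux] -> 14 lines: bjizi rwesx yuj yqp rhrha rgux bux ywmll xuh gny izw mqra hjbow xikul
Hunk 5: at line 6 remove [bux,ywmll,xuh] add [zbs,awzlx] -> 13 lines: bjizi rwesx yuj yqp rhrha rgux zbs awzlx gny izw mqra hjbow xikul
Hunk 6: at line 4 remove [rhrha] add [erpi] -> 13 lines: bjizi rwesx yuj yqp erpi rgux zbs awzlx gny izw mqra hjbow xikul
Final line count: 13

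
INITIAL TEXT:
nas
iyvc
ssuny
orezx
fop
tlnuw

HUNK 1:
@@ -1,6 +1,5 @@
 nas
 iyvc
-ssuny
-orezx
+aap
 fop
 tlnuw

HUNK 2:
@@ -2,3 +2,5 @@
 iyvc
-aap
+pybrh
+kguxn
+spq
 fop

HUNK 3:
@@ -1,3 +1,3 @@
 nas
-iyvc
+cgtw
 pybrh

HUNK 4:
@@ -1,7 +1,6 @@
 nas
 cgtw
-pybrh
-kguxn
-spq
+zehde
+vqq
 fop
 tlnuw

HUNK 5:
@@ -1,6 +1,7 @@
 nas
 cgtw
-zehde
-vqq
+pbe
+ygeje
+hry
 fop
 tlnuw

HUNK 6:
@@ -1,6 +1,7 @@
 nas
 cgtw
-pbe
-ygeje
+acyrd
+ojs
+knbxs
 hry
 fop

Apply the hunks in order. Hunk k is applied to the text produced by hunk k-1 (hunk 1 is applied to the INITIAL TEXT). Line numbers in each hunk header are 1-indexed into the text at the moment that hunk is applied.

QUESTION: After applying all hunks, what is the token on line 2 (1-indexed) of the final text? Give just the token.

Hunk 1: at line 1 remove [ssuny,orezx] add [aap] -> 5 lines: nas iyvc aap fop tlnuw
Hunk 2: at line 2 remove [aap] add [pybrh,kguxn,spq] -> 7 lines: nas iyvc pybrh kguxn spq fop tlnuw
Hunk 3: at line 1 remove [iyvc] add [cgtw] -> 7 lines: nas cgtw pybrh kguxn spq fop tlnuw
Hunk 4: at line 1 remove [pybrh,kguxn,spq] add [zehde,vqq] -> 6 lines: nas cgtw zehde vqq fop tlnuw
Hunk 5: at line 1 remove [zehde,vqq] add [pbe,ygeje,hry] -> 7 lines: nas cgtw pbe ygeje hry fop tlnuw
Hunk 6: at line 1 remove [pbe,ygeje] add [acyrd,ojs,knbxs] -> 8 lines: nas cgtw acyrd ojs knbxs hry fop tlnuw
Final line 2: cgtw

Answer: cgtw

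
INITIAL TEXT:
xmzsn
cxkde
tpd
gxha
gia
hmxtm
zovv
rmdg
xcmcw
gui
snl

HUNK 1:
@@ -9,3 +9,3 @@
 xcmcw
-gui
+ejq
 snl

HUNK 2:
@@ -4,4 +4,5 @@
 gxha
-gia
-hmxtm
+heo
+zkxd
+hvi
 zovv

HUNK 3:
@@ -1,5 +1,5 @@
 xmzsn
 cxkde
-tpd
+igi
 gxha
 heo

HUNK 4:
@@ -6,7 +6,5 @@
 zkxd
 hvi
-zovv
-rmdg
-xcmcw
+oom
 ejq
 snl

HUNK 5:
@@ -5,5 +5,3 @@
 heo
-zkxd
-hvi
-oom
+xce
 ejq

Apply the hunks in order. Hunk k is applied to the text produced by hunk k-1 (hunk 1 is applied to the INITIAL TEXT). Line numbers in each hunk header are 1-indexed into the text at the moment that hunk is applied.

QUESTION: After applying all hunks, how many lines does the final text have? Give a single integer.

Hunk 1: at line 9 remove [gui] add [ejq] -> 11 lines: xmzsn cxkde tpd gxha gia hmxtm zovv rmdg xcmcw ejq snl
Hunk 2: at line 4 remove [gia,hmxtm] add [heo,zkxd,hvi] -> 12 lines: xmzsn cxkde tpd gxha heo zkxd hvi zovv rmdg xcmcw ejq snl
Hunk 3: at line 1 remove [tpd] add [igi] -> 12 lines: xmzsn cxkde igi gxha heo zkxd hvi zovv rmdg xcmcw ejq snl
Hunk 4: at line 6 remove [zovv,rmdg,xcmcw] add [oom] -> 10 lines: xmzsn cxkde igi gxha heo zkxd hvi oom ejq snl
Hunk 5: at line 5 remove [zkxd,hvi,oom] add [xce] -> 8 lines: xmzsn cxkde igi gxha heo xce ejq snl
Final line count: 8

Answer: 8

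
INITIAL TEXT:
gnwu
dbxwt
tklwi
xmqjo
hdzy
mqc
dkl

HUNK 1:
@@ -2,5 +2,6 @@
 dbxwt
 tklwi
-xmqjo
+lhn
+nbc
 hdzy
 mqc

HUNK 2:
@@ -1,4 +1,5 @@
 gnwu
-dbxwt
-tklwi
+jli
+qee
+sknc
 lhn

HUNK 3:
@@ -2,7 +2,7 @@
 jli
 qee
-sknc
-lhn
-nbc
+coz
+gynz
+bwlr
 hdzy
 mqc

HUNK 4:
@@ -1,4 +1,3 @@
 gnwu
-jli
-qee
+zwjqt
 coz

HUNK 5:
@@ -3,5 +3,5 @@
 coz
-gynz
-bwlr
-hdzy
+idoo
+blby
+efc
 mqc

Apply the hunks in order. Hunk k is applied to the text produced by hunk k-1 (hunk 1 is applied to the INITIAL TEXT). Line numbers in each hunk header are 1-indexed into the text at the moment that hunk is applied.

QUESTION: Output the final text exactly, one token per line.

Hunk 1: at line 2 remove [xmqjo] add [lhn,nbc] -> 8 lines: gnwu dbxwt tklwi lhn nbc hdzy mqc dkl
Hunk 2: at line 1 remove [dbxwt,tklwi] add [jli,qee,sknc] -> 9 lines: gnwu jli qee sknc lhn nbc hdzy mqc dkl
Hunk 3: at line 2 remove [sknc,lhn,nbc] add [coz,gynz,bwlr] -> 9 lines: gnwu jli qee coz gynz bwlr hdzy mqc dkl
Hunk 4: at line 1 remove [jli,qee] add [zwjqt] -> 8 lines: gnwu zwjqt coz gynz bwlr hdzy mqc dkl
Hunk 5: at line 3 remove [gynz,bwlr,hdzy] add [idoo,blby,efc] -> 8 lines: gnwu zwjqt coz idoo blby efc mqc dkl

Answer: gnwu
zwjqt
coz
idoo
blby
efc
mqc
dkl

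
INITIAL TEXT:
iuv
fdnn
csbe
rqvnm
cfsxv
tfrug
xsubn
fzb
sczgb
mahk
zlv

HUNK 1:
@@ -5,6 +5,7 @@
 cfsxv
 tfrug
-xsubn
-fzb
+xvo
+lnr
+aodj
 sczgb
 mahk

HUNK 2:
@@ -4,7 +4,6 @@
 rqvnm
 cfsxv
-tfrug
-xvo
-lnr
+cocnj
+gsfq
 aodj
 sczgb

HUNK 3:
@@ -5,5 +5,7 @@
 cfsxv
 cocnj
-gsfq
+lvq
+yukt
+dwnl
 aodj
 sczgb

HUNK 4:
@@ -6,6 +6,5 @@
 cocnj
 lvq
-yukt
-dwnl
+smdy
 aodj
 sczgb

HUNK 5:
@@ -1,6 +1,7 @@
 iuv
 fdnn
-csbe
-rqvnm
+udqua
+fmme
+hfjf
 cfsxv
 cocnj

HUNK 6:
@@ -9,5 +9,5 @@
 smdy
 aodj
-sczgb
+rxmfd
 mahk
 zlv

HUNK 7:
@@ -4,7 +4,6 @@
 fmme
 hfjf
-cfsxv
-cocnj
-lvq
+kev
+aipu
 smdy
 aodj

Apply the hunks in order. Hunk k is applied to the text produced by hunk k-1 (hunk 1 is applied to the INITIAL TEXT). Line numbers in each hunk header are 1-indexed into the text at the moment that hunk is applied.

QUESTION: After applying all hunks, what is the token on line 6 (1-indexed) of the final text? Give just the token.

Hunk 1: at line 5 remove [xsubn,fzb] add [xvo,lnr,aodj] -> 12 lines: iuv fdnn csbe rqvnm cfsxv tfrug xvo lnr aodj sczgb mahk zlv
Hunk 2: at line 4 remove [tfrug,xvo,lnr] add [cocnj,gsfq] -> 11 lines: iuv fdnn csbe rqvnm cfsxv cocnj gsfq aodj sczgb mahk zlv
Hunk 3: at line 5 remove [gsfq] add [lvq,yukt,dwnl] -> 13 lines: iuv fdnn csbe rqvnm cfsxv cocnj lvq yukt dwnl aodj sczgb mahk zlv
Hunk 4: at line 6 remove [yukt,dwnl] add [smdy] -> 12 lines: iuv fdnn csbe rqvnm cfsxv cocnj lvq smdy aodj sczgb mahk zlv
Hunk 5: at line 1 remove [csbe,rqvnm] add [udqua,fmme,hfjf] -> 13 lines: iuv fdnn udqua fmme hfjf cfsxv cocnj lvq smdy aodj sczgb mahk zlv
Hunk 6: at line 9 remove [sczgb] add [rxmfd] -> 13 lines: iuv fdnn udqua fmme hfjf cfsxv cocnj lvq smdy aodj rxmfd mahk zlv
Hunk 7: at line 4 remove [cfsxv,cocnj,lvq] add [kev,aipu] -> 12 lines: iuv fdnn udqua fmme hfjf kev aipu smdy aodj rxmfd mahk zlv
Final line 6: kev

Answer: kev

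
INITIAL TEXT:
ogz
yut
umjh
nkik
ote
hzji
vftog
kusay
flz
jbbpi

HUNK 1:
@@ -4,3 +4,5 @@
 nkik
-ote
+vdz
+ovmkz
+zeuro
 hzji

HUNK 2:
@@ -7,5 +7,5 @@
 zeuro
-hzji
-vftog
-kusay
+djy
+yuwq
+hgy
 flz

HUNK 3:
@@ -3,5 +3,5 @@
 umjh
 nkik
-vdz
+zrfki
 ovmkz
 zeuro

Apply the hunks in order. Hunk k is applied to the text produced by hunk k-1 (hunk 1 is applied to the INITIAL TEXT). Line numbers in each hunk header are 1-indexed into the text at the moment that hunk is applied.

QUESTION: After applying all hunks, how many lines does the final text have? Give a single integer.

Answer: 12

Derivation:
Hunk 1: at line 4 remove [ote] add [vdz,ovmkz,zeuro] -> 12 lines: ogz yut umjh nkik vdz ovmkz zeuro hzji vftog kusay flz jbbpi
Hunk 2: at line 7 remove [hzji,vftog,kusay] add [djy,yuwq,hgy] -> 12 lines: ogz yut umjh nkik vdz ovmkz zeuro djy yuwq hgy flz jbbpi
Hunk 3: at line 3 remove [vdz] add [zrfki] -> 12 lines: ogz yut umjh nkik zrfki ovmkz zeuro djy yuwq hgy flz jbbpi
Final line count: 12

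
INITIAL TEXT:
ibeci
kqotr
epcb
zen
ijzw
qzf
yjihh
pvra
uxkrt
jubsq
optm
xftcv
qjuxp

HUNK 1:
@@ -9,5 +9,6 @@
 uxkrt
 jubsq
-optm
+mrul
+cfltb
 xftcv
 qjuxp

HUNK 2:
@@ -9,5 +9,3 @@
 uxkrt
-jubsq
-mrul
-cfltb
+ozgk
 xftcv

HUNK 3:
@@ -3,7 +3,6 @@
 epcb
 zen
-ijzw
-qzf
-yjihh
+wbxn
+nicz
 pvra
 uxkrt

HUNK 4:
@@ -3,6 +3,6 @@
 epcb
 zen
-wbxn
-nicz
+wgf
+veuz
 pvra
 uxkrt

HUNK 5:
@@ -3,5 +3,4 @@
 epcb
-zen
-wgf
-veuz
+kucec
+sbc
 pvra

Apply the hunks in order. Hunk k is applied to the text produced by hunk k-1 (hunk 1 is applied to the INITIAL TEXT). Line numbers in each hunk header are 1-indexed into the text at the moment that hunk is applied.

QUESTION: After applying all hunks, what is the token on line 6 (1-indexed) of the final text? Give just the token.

Hunk 1: at line 9 remove [optm] add [mrul,cfltb] -> 14 lines: ibeci kqotr epcb zen ijzw qzf yjihh pvra uxkrt jubsq mrul cfltb xftcv qjuxp
Hunk 2: at line 9 remove [jubsq,mrul,cfltb] add [ozgk] -> 12 lines: ibeci kqotr epcb zen ijzw qzf yjihh pvra uxkrt ozgk xftcv qjuxp
Hunk 3: at line 3 remove [ijzw,qzf,yjihh] add [wbxn,nicz] -> 11 lines: ibeci kqotr epcb zen wbxn nicz pvra uxkrt ozgk xftcv qjuxp
Hunk 4: at line 3 remove [wbxn,nicz] add [wgf,veuz] -> 11 lines: ibeci kqotr epcb zen wgf veuz pvra uxkrt ozgk xftcv qjuxp
Hunk 5: at line 3 remove [zen,wgf,veuz] add [kucec,sbc] -> 10 lines: ibeci kqotr epcb kucec sbc pvra uxkrt ozgk xftcv qjuxp
Final line 6: pvra

Answer: pvra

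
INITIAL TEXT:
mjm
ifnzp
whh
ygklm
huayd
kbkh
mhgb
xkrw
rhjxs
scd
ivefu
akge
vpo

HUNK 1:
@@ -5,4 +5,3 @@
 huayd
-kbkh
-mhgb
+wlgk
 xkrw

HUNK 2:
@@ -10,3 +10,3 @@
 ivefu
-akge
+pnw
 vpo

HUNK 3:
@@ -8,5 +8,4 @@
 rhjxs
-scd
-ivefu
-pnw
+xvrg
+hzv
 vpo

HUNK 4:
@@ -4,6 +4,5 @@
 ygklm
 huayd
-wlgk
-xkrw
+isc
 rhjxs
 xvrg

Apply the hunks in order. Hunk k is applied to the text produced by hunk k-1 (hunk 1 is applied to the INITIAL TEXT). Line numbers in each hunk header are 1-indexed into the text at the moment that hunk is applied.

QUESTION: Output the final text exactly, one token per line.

Hunk 1: at line 5 remove [kbkh,mhgb] add [wlgk] -> 12 lines: mjm ifnzp whh ygklm huayd wlgk xkrw rhjxs scd ivefu akge vpo
Hunk 2: at line 10 remove [akge] add [pnw] -> 12 lines: mjm ifnzp whh ygklm huayd wlgk xkrw rhjxs scd ivefu pnw vpo
Hunk 3: at line 8 remove [scd,ivefu,pnw] add [xvrg,hzv] -> 11 lines: mjm ifnzp whh ygklm huayd wlgk xkrw rhjxs xvrg hzv vpo
Hunk 4: at line 4 remove [wlgk,xkrw] add [isc] -> 10 lines: mjm ifnzp whh ygklm huayd isc rhjxs xvrg hzv vpo

Answer: mjm
ifnzp
whh
ygklm
huayd
isc
rhjxs
xvrg
hzv
vpo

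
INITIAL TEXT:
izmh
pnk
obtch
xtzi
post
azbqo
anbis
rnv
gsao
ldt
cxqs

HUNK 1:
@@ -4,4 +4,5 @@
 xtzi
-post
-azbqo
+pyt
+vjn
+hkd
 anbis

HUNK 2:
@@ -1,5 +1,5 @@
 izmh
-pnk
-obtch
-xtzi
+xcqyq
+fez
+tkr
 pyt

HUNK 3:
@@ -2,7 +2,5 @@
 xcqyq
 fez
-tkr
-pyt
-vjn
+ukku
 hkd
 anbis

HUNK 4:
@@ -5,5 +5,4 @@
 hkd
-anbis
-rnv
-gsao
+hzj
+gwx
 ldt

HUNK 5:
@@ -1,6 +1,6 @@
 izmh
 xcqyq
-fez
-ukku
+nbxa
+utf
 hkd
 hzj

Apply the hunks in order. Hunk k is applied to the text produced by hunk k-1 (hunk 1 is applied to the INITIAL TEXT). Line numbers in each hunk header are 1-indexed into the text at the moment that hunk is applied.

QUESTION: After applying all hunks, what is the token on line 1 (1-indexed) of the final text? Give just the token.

Answer: izmh

Derivation:
Hunk 1: at line 4 remove [post,azbqo] add [pyt,vjn,hkd] -> 12 lines: izmh pnk obtch xtzi pyt vjn hkd anbis rnv gsao ldt cxqs
Hunk 2: at line 1 remove [pnk,obtch,xtzi] add [xcqyq,fez,tkr] -> 12 lines: izmh xcqyq fez tkr pyt vjn hkd anbis rnv gsao ldt cxqs
Hunk 3: at line 2 remove [tkr,pyt,vjn] add [ukku] -> 10 lines: izmh xcqyq fez ukku hkd anbis rnv gsao ldt cxqs
Hunk 4: at line 5 remove [anbis,rnv,gsao] add [hzj,gwx] -> 9 lines: izmh xcqyq fez ukku hkd hzj gwx ldt cxqs
Hunk 5: at line 1 remove [fez,ukku] add [nbxa,utf] -> 9 lines: izmh xcqyq nbxa utf hkd hzj gwx ldt cxqs
Final line 1: izmh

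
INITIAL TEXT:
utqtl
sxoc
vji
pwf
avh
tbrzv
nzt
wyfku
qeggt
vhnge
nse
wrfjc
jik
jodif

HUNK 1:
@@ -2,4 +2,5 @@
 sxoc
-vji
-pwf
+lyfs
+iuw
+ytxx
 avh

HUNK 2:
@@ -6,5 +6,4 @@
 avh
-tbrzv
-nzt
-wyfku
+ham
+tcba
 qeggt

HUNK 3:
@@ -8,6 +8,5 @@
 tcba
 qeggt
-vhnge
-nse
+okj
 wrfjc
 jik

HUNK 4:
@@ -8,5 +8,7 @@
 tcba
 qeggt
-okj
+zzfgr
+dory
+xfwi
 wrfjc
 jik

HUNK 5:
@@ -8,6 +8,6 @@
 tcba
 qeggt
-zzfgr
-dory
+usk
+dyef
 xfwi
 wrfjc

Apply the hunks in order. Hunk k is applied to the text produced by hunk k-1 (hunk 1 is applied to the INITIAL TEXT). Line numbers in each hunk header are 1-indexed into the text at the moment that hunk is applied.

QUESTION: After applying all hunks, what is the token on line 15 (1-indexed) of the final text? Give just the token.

Hunk 1: at line 2 remove [vji,pwf] add [lyfs,iuw,ytxx] -> 15 lines: utqtl sxoc lyfs iuw ytxx avh tbrzv nzt wyfku qeggt vhnge nse wrfjc jik jodif
Hunk 2: at line 6 remove [tbrzv,nzt,wyfku] add [ham,tcba] -> 14 lines: utqtl sxoc lyfs iuw ytxx avh ham tcba qeggt vhnge nse wrfjc jik jodif
Hunk 3: at line 8 remove [vhnge,nse] add [okj] -> 13 lines: utqtl sxoc lyfs iuw ytxx avh ham tcba qeggt okj wrfjc jik jodif
Hunk 4: at line 8 remove [okj] add [zzfgr,dory,xfwi] -> 15 lines: utqtl sxoc lyfs iuw ytxx avh ham tcba qeggt zzfgr dory xfwi wrfjc jik jodif
Hunk 5: at line 8 remove [zzfgr,dory] add [usk,dyef] -> 15 lines: utqtl sxoc lyfs iuw ytxx avh ham tcba qeggt usk dyef xfwi wrfjc jik jodif
Final line 15: jodif

Answer: jodif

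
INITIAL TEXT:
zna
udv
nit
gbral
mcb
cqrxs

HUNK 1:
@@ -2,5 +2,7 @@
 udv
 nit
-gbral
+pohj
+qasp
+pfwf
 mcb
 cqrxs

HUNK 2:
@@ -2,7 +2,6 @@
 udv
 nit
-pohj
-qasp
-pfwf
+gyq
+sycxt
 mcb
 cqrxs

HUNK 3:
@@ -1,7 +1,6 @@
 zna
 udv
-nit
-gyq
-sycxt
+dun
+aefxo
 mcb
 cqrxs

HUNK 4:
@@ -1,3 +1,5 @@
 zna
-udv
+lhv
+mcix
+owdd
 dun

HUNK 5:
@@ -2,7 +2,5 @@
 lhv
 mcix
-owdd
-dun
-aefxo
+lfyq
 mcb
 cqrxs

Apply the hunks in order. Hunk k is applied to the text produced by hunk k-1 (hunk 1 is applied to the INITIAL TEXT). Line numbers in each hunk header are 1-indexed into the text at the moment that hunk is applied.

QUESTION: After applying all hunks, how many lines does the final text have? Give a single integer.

Answer: 6

Derivation:
Hunk 1: at line 2 remove [gbral] add [pohj,qasp,pfwf] -> 8 lines: zna udv nit pohj qasp pfwf mcb cqrxs
Hunk 2: at line 2 remove [pohj,qasp,pfwf] add [gyq,sycxt] -> 7 lines: zna udv nit gyq sycxt mcb cqrxs
Hunk 3: at line 1 remove [nit,gyq,sycxt] add [dun,aefxo] -> 6 lines: zna udv dun aefxo mcb cqrxs
Hunk 4: at line 1 remove [udv] add [lhv,mcix,owdd] -> 8 lines: zna lhv mcix owdd dun aefxo mcb cqrxs
Hunk 5: at line 2 remove [owdd,dun,aefxo] add [lfyq] -> 6 lines: zna lhv mcix lfyq mcb cqrxs
Final line count: 6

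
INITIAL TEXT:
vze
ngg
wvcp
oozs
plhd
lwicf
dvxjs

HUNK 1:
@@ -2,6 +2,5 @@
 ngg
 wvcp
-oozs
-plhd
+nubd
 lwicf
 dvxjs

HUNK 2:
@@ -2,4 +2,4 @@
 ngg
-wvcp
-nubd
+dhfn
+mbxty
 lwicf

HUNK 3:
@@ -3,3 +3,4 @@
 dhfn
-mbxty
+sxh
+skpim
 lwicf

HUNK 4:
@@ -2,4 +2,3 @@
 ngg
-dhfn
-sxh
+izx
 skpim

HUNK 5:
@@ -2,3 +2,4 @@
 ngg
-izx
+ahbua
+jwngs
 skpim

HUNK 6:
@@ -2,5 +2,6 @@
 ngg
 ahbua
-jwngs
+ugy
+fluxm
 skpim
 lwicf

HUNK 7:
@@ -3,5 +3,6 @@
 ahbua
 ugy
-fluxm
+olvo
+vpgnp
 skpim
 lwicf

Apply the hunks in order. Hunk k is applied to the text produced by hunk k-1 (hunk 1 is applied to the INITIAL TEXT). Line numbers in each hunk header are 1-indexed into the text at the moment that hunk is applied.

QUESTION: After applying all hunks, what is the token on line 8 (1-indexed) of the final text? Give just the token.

Answer: lwicf

Derivation:
Hunk 1: at line 2 remove [oozs,plhd] add [nubd] -> 6 lines: vze ngg wvcp nubd lwicf dvxjs
Hunk 2: at line 2 remove [wvcp,nubd] add [dhfn,mbxty] -> 6 lines: vze ngg dhfn mbxty lwicf dvxjs
Hunk 3: at line 3 remove [mbxty] add [sxh,skpim] -> 7 lines: vze ngg dhfn sxh skpim lwicf dvxjs
Hunk 4: at line 2 remove [dhfn,sxh] add [izx] -> 6 lines: vze ngg izx skpim lwicf dvxjs
Hunk 5: at line 2 remove [izx] add [ahbua,jwngs] -> 7 lines: vze ngg ahbua jwngs skpim lwicf dvxjs
Hunk 6: at line 2 remove [jwngs] add [ugy,fluxm] -> 8 lines: vze ngg ahbua ugy fluxm skpim lwicf dvxjs
Hunk 7: at line 3 remove [fluxm] add [olvo,vpgnp] -> 9 lines: vze ngg ahbua ugy olvo vpgnp skpim lwicf dvxjs
Final line 8: lwicf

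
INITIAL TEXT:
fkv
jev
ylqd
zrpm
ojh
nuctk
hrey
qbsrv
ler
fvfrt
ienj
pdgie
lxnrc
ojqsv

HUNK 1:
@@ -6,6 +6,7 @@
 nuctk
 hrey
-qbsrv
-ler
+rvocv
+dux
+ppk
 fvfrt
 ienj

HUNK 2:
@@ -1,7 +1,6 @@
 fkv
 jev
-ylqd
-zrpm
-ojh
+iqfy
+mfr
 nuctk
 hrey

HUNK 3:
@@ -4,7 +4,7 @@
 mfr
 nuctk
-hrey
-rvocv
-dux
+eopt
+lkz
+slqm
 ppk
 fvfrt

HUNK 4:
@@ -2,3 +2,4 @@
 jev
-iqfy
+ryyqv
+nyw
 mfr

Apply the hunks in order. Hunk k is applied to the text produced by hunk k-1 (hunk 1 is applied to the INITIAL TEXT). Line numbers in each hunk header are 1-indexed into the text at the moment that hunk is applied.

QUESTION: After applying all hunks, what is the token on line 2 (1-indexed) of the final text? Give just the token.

Hunk 1: at line 6 remove [qbsrv,ler] add [rvocv,dux,ppk] -> 15 lines: fkv jev ylqd zrpm ojh nuctk hrey rvocv dux ppk fvfrt ienj pdgie lxnrc ojqsv
Hunk 2: at line 1 remove [ylqd,zrpm,ojh] add [iqfy,mfr] -> 14 lines: fkv jev iqfy mfr nuctk hrey rvocv dux ppk fvfrt ienj pdgie lxnrc ojqsv
Hunk 3: at line 4 remove [hrey,rvocv,dux] add [eopt,lkz,slqm] -> 14 lines: fkv jev iqfy mfr nuctk eopt lkz slqm ppk fvfrt ienj pdgie lxnrc ojqsv
Hunk 4: at line 2 remove [iqfy] add [ryyqv,nyw] -> 15 lines: fkv jev ryyqv nyw mfr nuctk eopt lkz slqm ppk fvfrt ienj pdgie lxnrc ojqsv
Final line 2: jev

Answer: jev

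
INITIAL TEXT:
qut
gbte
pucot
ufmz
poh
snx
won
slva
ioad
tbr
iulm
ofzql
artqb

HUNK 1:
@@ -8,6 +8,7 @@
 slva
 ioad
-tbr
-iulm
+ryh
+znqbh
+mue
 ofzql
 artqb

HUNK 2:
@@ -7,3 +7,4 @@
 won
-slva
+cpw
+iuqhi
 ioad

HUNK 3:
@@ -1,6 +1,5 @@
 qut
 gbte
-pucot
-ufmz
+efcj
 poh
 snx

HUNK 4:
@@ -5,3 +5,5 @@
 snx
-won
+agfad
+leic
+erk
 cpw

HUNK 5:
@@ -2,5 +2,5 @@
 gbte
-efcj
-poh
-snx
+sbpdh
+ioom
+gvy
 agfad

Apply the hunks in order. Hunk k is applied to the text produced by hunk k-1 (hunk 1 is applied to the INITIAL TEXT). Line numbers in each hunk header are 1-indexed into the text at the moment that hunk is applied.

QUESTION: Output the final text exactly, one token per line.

Answer: qut
gbte
sbpdh
ioom
gvy
agfad
leic
erk
cpw
iuqhi
ioad
ryh
znqbh
mue
ofzql
artqb

Derivation:
Hunk 1: at line 8 remove [tbr,iulm] add [ryh,znqbh,mue] -> 14 lines: qut gbte pucot ufmz poh snx won slva ioad ryh znqbh mue ofzql artqb
Hunk 2: at line 7 remove [slva] add [cpw,iuqhi] -> 15 lines: qut gbte pucot ufmz poh snx won cpw iuqhi ioad ryh znqbh mue ofzql artqb
Hunk 3: at line 1 remove [pucot,ufmz] add [efcj] -> 14 lines: qut gbte efcj poh snx won cpw iuqhi ioad ryh znqbh mue ofzql artqb
Hunk 4: at line 5 remove [won] add [agfad,leic,erk] -> 16 lines: qut gbte efcj poh snx agfad leic erk cpw iuqhi ioad ryh znqbh mue ofzql artqb
Hunk 5: at line 2 remove [efcj,poh,snx] add [sbpdh,ioom,gvy] -> 16 lines: qut gbte sbpdh ioom gvy agfad leic erk cpw iuqhi ioad ryh znqbh mue ofzql artqb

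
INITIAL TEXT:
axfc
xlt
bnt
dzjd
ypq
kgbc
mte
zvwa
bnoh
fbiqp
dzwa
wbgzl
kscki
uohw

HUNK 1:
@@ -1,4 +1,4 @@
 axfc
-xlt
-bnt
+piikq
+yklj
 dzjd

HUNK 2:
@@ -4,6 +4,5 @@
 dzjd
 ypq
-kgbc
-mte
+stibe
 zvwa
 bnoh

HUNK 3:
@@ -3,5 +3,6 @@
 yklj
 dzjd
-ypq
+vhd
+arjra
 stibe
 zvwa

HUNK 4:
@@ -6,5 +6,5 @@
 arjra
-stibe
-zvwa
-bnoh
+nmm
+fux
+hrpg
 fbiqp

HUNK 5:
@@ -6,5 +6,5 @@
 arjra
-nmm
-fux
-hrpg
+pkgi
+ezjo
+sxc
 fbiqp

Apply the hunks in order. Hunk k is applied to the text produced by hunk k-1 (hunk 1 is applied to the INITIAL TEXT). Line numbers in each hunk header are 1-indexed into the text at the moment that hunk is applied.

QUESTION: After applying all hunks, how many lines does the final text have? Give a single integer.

Answer: 14

Derivation:
Hunk 1: at line 1 remove [xlt,bnt] add [piikq,yklj] -> 14 lines: axfc piikq yklj dzjd ypq kgbc mte zvwa bnoh fbiqp dzwa wbgzl kscki uohw
Hunk 2: at line 4 remove [kgbc,mte] add [stibe] -> 13 lines: axfc piikq yklj dzjd ypq stibe zvwa bnoh fbiqp dzwa wbgzl kscki uohw
Hunk 3: at line 3 remove [ypq] add [vhd,arjra] -> 14 lines: axfc piikq yklj dzjd vhd arjra stibe zvwa bnoh fbiqp dzwa wbgzl kscki uohw
Hunk 4: at line 6 remove [stibe,zvwa,bnoh] add [nmm,fux,hrpg] -> 14 lines: axfc piikq yklj dzjd vhd arjra nmm fux hrpg fbiqp dzwa wbgzl kscki uohw
Hunk 5: at line 6 remove [nmm,fux,hrpg] add [pkgi,ezjo,sxc] -> 14 lines: axfc piikq yklj dzjd vhd arjra pkgi ezjo sxc fbiqp dzwa wbgzl kscki uohw
Final line count: 14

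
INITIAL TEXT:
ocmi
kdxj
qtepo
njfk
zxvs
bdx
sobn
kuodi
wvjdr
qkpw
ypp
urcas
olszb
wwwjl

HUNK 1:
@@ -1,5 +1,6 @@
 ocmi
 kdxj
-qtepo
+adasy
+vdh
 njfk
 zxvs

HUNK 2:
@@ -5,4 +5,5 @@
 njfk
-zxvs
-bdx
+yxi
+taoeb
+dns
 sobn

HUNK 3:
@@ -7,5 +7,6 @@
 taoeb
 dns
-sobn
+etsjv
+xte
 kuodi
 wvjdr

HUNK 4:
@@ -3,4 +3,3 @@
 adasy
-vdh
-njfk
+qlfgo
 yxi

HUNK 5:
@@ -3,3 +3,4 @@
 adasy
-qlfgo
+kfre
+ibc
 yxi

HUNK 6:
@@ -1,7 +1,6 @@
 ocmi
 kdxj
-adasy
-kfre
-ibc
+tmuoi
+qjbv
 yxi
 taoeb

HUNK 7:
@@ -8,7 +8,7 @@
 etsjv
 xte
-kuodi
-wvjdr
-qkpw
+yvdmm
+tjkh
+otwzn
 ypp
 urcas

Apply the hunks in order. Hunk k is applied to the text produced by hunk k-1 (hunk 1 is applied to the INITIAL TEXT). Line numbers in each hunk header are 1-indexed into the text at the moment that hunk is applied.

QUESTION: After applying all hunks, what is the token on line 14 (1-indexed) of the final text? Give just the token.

Answer: urcas

Derivation:
Hunk 1: at line 1 remove [qtepo] add [adasy,vdh] -> 15 lines: ocmi kdxj adasy vdh njfk zxvs bdx sobn kuodi wvjdr qkpw ypp urcas olszb wwwjl
Hunk 2: at line 5 remove [zxvs,bdx] add [yxi,taoeb,dns] -> 16 lines: ocmi kdxj adasy vdh njfk yxi taoeb dns sobn kuodi wvjdr qkpw ypp urcas olszb wwwjl
Hunk 3: at line 7 remove [sobn] add [etsjv,xte] -> 17 lines: ocmi kdxj adasy vdh njfk yxi taoeb dns etsjv xte kuodi wvjdr qkpw ypp urcas olszb wwwjl
Hunk 4: at line 3 remove [vdh,njfk] add [qlfgo] -> 16 lines: ocmi kdxj adasy qlfgo yxi taoeb dns etsjv xte kuodi wvjdr qkpw ypp urcas olszb wwwjl
Hunk 5: at line 3 remove [qlfgo] add [kfre,ibc] -> 17 lines: ocmi kdxj adasy kfre ibc yxi taoeb dns etsjv xte kuodi wvjdr qkpw ypp urcas olszb wwwjl
Hunk 6: at line 1 remove [adasy,kfre,ibc] add [tmuoi,qjbv] -> 16 lines: ocmi kdxj tmuoi qjbv yxi taoeb dns etsjv xte kuodi wvjdr qkpw ypp urcas olszb wwwjl
Hunk 7: at line 8 remove [kuodi,wvjdr,qkpw] add [yvdmm,tjkh,otwzn] -> 16 lines: ocmi kdxj tmuoi qjbv yxi taoeb dns etsjv xte yvdmm tjkh otwzn ypp urcas olszb wwwjl
Final line 14: urcas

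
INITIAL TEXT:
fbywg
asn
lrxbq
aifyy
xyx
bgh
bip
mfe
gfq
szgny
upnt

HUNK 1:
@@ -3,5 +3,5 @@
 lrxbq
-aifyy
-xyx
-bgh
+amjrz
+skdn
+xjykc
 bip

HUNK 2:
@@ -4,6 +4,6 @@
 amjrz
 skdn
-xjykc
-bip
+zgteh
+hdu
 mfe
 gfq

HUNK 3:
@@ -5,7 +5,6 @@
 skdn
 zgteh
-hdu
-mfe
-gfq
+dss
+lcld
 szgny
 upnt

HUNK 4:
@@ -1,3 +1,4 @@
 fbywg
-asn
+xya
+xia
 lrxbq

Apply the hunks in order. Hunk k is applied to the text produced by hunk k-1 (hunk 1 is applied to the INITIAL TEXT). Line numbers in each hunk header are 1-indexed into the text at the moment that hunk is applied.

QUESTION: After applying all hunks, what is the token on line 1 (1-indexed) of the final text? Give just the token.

Answer: fbywg

Derivation:
Hunk 1: at line 3 remove [aifyy,xyx,bgh] add [amjrz,skdn,xjykc] -> 11 lines: fbywg asn lrxbq amjrz skdn xjykc bip mfe gfq szgny upnt
Hunk 2: at line 4 remove [xjykc,bip] add [zgteh,hdu] -> 11 lines: fbywg asn lrxbq amjrz skdn zgteh hdu mfe gfq szgny upnt
Hunk 3: at line 5 remove [hdu,mfe,gfq] add [dss,lcld] -> 10 lines: fbywg asn lrxbq amjrz skdn zgteh dss lcld szgny upnt
Hunk 4: at line 1 remove [asn] add [xya,xia] -> 11 lines: fbywg xya xia lrxbq amjrz skdn zgteh dss lcld szgny upnt
Final line 1: fbywg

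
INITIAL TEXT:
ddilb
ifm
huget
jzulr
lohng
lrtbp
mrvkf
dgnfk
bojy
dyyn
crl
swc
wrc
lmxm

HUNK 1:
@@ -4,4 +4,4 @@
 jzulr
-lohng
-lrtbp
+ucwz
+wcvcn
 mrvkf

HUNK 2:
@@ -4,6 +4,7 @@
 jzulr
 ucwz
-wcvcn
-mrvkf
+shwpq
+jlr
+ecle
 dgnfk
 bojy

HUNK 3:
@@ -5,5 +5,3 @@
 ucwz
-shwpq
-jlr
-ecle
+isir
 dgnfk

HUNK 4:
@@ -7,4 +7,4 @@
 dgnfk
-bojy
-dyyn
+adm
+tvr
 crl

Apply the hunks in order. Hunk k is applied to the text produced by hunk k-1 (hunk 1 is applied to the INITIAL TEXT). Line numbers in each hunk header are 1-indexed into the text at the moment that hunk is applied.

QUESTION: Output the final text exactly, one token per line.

Hunk 1: at line 4 remove [lohng,lrtbp] add [ucwz,wcvcn] -> 14 lines: ddilb ifm huget jzulr ucwz wcvcn mrvkf dgnfk bojy dyyn crl swc wrc lmxm
Hunk 2: at line 4 remove [wcvcn,mrvkf] add [shwpq,jlr,ecle] -> 15 lines: ddilb ifm huget jzulr ucwz shwpq jlr ecle dgnfk bojy dyyn crl swc wrc lmxm
Hunk 3: at line 5 remove [shwpq,jlr,ecle] add [isir] -> 13 lines: ddilb ifm huget jzulr ucwz isir dgnfk bojy dyyn crl swc wrc lmxm
Hunk 4: at line 7 remove [bojy,dyyn] add [adm,tvr] -> 13 lines: ddilb ifm huget jzulr ucwz isir dgnfk adm tvr crl swc wrc lmxm

Answer: ddilb
ifm
huget
jzulr
ucwz
isir
dgnfk
adm
tvr
crl
swc
wrc
lmxm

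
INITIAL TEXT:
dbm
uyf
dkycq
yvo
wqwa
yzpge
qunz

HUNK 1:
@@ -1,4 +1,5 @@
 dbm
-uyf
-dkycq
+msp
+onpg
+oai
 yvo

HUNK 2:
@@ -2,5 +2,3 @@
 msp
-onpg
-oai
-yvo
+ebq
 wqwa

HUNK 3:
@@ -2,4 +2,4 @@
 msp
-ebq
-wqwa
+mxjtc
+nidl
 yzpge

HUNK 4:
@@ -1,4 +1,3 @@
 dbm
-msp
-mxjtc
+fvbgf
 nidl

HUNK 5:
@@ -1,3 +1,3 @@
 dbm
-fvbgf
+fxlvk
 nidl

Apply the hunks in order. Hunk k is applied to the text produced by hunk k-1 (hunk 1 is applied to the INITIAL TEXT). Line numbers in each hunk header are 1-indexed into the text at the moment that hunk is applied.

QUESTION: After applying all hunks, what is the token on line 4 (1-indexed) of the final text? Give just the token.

Hunk 1: at line 1 remove [uyf,dkycq] add [msp,onpg,oai] -> 8 lines: dbm msp onpg oai yvo wqwa yzpge qunz
Hunk 2: at line 2 remove [onpg,oai,yvo] add [ebq] -> 6 lines: dbm msp ebq wqwa yzpge qunz
Hunk 3: at line 2 remove [ebq,wqwa] add [mxjtc,nidl] -> 6 lines: dbm msp mxjtc nidl yzpge qunz
Hunk 4: at line 1 remove [msp,mxjtc] add [fvbgf] -> 5 lines: dbm fvbgf nidl yzpge qunz
Hunk 5: at line 1 remove [fvbgf] add [fxlvk] -> 5 lines: dbm fxlvk nidl yzpge qunz
Final line 4: yzpge

Answer: yzpge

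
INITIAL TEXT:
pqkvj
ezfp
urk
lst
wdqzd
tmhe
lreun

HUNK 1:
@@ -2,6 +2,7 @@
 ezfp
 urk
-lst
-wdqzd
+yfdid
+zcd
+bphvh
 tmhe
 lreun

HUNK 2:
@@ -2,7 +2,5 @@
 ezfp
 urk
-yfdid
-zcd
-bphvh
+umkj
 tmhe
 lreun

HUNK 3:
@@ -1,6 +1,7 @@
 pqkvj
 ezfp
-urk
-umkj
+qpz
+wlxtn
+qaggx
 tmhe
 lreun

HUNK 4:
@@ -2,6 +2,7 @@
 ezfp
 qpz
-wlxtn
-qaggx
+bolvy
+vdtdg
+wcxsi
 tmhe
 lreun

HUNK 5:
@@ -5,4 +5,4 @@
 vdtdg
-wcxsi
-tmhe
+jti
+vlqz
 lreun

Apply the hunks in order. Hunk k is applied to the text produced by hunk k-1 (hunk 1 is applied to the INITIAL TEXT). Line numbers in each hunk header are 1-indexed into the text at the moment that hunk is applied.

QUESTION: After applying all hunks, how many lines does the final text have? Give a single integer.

Hunk 1: at line 2 remove [lst,wdqzd] add [yfdid,zcd,bphvh] -> 8 lines: pqkvj ezfp urk yfdid zcd bphvh tmhe lreun
Hunk 2: at line 2 remove [yfdid,zcd,bphvh] add [umkj] -> 6 lines: pqkvj ezfp urk umkj tmhe lreun
Hunk 3: at line 1 remove [urk,umkj] add [qpz,wlxtn,qaggx] -> 7 lines: pqkvj ezfp qpz wlxtn qaggx tmhe lreun
Hunk 4: at line 2 remove [wlxtn,qaggx] add [bolvy,vdtdg,wcxsi] -> 8 lines: pqkvj ezfp qpz bolvy vdtdg wcxsi tmhe lreun
Hunk 5: at line 5 remove [wcxsi,tmhe] add [jti,vlqz] -> 8 lines: pqkvj ezfp qpz bolvy vdtdg jti vlqz lreun
Final line count: 8

Answer: 8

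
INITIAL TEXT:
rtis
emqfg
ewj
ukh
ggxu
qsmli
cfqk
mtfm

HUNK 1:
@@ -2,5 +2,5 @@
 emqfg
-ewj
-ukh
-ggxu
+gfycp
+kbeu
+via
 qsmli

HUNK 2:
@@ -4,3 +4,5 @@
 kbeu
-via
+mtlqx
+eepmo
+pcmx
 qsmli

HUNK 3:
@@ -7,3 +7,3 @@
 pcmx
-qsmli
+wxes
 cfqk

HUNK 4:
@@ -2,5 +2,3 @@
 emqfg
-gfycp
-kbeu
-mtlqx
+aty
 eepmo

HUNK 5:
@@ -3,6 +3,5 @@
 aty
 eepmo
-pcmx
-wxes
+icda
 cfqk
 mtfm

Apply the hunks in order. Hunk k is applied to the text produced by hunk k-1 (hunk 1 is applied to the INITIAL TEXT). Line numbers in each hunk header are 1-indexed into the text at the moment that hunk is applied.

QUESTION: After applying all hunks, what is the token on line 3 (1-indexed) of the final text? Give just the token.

Hunk 1: at line 2 remove [ewj,ukh,ggxu] add [gfycp,kbeu,via] -> 8 lines: rtis emqfg gfycp kbeu via qsmli cfqk mtfm
Hunk 2: at line 4 remove [via] add [mtlqx,eepmo,pcmx] -> 10 lines: rtis emqfg gfycp kbeu mtlqx eepmo pcmx qsmli cfqk mtfm
Hunk 3: at line 7 remove [qsmli] add [wxes] -> 10 lines: rtis emqfg gfycp kbeu mtlqx eepmo pcmx wxes cfqk mtfm
Hunk 4: at line 2 remove [gfycp,kbeu,mtlqx] add [aty] -> 8 lines: rtis emqfg aty eepmo pcmx wxes cfqk mtfm
Hunk 5: at line 3 remove [pcmx,wxes] add [icda] -> 7 lines: rtis emqfg aty eepmo icda cfqk mtfm
Final line 3: aty

Answer: aty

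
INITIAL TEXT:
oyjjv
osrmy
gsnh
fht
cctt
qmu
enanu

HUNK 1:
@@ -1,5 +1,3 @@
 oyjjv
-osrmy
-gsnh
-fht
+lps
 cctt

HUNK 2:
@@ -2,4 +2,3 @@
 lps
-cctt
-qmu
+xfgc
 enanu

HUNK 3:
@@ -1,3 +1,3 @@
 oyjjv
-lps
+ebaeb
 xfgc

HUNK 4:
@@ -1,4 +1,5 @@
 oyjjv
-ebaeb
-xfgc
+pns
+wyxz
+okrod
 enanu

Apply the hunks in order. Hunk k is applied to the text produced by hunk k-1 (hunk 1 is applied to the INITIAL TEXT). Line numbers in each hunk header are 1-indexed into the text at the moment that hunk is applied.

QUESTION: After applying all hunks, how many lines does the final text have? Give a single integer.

Hunk 1: at line 1 remove [osrmy,gsnh,fht] add [lps] -> 5 lines: oyjjv lps cctt qmu enanu
Hunk 2: at line 2 remove [cctt,qmu] add [xfgc] -> 4 lines: oyjjv lps xfgc enanu
Hunk 3: at line 1 remove [lps] add [ebaeb] -> 4 lines: oyjjv ebaeb xfgc enanu
Hunk 4: at line 1 remove [ebaeb,xfgc] add [pns,wyxz,okrod] -> 5 lines: oyjjv pns wyxz okrod enanu
Final line count: 5

Answer: 5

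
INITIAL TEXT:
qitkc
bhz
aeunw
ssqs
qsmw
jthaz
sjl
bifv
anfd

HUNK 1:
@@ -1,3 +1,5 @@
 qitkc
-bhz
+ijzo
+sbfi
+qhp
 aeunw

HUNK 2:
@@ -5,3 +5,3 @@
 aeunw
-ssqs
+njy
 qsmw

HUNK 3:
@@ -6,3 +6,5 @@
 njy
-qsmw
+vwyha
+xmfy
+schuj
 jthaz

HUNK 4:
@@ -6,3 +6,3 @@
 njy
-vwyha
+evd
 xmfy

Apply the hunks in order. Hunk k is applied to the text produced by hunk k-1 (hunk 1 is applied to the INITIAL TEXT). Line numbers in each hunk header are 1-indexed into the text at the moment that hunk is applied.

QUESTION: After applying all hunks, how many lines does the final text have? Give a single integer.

Hunk 1: at line 1 remove [bhz] add [ijzo,sbfi,qhp] -> 11 lines: qitkc ijzo sbfi qhp aeunw ssqs qsmw jthaz sjl bifv anfd
Hunk 2: at line 5 remove [ssqs] add [njy] -> 11 lines: qitkc ijzo sbfi qhp aeunw njy qsmw jthaz sjl bifv anfd
Hunk 3: at line 6 remove [qsmw] add [vwyha,xmfy,schuj] -> 13 lines: qitkc ijzo sbfi qhp aeunw njy vwyha xmfy schuj jthaz sjl bifv anfd
Hunk 4: at line 6 remove [vwyha] add [evd] -> 13 lines: qitkc ijzo sbfi qhp aeunw njy evd xmfy schuj jthaz sjl bifv anfd
Final line count: 13

Answer: 13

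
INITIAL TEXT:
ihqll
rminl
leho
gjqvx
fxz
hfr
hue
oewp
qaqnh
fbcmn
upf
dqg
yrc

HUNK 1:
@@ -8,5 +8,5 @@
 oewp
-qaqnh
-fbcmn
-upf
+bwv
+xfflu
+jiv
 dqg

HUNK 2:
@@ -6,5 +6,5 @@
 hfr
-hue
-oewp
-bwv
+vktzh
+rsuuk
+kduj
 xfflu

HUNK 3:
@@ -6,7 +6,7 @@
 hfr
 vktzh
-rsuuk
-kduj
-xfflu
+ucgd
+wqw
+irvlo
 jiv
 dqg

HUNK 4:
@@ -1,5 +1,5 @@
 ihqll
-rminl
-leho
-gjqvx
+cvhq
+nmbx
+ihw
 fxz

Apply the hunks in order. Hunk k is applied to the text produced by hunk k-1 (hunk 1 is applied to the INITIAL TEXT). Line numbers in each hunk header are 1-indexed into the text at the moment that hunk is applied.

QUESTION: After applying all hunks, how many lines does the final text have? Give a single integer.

Answer: 13

Derivation:
Hunk 1: at line 8 remove [qaqnh,fbcmn,upf] add [bwv,xfflu,jiv] -> 13 lines: ihqll rminl leho gjqvx fxz hfr hue oewp bwv xfflu jiv dqg yrc
Hunk 2: at line 6 remove [hue,oewp,bwv] add [vktzh,rsuuk,kduj] -> 13 lines: ihqll rminl leho gjqvx fxz hfr vktzh rsuuk kduj xfflu jiv dqg yrc
Hunk 3: at line 6 remove [rsuuk,kduj,xfflu] add [ucgd,wqw,irvlo] -> 13 lines: ihqll rminl leho gjqvx fxz hfr vktzh ucgd wqw irvlo jiv dqg yrc
Hunk 4: at line 1 remove [rminl,leho,gjqvx] add [cvhq,nmbx,ihw] -> 13 lines: ihqll cvhq nmbx ihw fxz hfr vktzh ucgd wqw irvlo jiv dqg yrc
Final line count: 13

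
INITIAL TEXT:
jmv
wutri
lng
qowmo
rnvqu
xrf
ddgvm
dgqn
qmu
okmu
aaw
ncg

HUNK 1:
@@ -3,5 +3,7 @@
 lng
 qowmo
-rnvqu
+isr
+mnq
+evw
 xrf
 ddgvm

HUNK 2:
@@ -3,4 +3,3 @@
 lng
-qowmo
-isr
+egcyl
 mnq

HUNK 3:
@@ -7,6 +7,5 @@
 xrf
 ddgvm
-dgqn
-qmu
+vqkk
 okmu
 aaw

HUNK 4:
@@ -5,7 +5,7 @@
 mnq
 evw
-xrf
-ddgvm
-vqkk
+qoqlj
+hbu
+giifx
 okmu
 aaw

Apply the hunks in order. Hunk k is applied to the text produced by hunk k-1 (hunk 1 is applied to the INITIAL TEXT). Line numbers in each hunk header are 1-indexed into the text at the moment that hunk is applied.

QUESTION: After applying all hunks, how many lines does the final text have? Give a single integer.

Answer: 12

Derivation:
Hunk 1: at line 3 remove [rnvqu] add [isr,mnq,evw] -> 14 lines: jmv wutri lng qowmo isr mnq evw xrf ddgvm dgqn qmu okmu aaw ncg
Hunk 2: at line 3 remove [qowmo,isr] add [egcyl] -> 13 lines: jmv wutri lng egcyl mnq evw xrf ddgvm dgqn qmu okmu aaw ncg
Hunk 3: at line 7 remove [dgqn,qmu] add [vqkk] -> 12 lines: jmv wutri lng egcyl mnq evw xrf ddgvm vqkk okmu aaw ncg
Hunk 4: at line 5 remove [xrf,ddgvm,vqkk] add [qoqlj,hbu,giifx] -> 12 lines: jmv wutri lng egcyl mnq evw qoqlj hbu giifx okmu aaw ncg
Final line count: 12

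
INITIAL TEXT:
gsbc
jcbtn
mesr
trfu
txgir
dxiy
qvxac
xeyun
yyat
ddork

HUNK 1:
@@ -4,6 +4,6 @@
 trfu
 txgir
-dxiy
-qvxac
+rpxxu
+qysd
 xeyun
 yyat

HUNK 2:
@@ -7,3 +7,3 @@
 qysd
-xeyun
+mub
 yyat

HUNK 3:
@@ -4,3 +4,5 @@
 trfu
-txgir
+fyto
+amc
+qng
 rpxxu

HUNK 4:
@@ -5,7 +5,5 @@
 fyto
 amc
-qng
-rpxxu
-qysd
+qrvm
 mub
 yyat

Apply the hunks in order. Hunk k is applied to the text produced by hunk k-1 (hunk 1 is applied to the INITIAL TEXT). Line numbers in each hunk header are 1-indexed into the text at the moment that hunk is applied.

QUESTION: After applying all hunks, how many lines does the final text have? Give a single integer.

Hunk 1: at line 4 remove [dxiy,qvxac] add [rpxxu,qysd] -> 10 lines: gsbc jcbtn mesr trfu txgir rpxxu qysd xeyun yyat ddork
Hunk 2: at line 7 remove [xeyun] add [mub] -> 10 lines: gsbc jcbtn mesr trfu txgir rpxxu qysd mub yyat ddork
Hunk 3: at line 4 remove [txgir] add [fyto,amc,qng] -> 12 lines: gsbc jcbtn mesr trfu fyto amc qng rpxxu qysd mub yyat ddork
Hunk 4: at line 5 remove [qng,rpxxu,qysd] add [qrvm] -> 10 lines: gsbc jcbtn mesr trfu fyto amc qrvm mub yyat ddork
Final line count: 10

Answer: 10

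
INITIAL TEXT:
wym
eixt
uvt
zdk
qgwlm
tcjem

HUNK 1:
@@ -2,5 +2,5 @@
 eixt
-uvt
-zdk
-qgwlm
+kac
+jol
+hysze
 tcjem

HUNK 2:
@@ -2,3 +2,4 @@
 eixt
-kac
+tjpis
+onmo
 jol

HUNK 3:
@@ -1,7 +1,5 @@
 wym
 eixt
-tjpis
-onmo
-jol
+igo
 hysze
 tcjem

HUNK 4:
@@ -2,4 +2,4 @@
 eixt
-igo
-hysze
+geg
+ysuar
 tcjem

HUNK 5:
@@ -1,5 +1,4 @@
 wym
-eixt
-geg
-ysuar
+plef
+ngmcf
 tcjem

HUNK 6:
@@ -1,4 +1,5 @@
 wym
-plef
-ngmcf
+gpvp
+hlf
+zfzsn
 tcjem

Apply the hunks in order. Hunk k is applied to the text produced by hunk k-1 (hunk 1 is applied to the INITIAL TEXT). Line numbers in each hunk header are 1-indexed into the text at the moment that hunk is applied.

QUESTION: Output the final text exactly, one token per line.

Hunk 1: at line 2 remove [uvt,zdk,qgwlm] add [kac,jol,hysze] -> 6 lines: wym eixt kac jol hysze tcjem
Hunk 2: at line 2 remove [kac] add [tjpis,onmo] -> 7 lines: wym eixt tjpis onmo jol hysze tcjem
Hunk 3: at line 1 remove [tjpis,onmo,jol] add [igo] -> 5 lines: wym eixt igo hysze tcjem
Hunk 4: at line 2 remove [igo,hysze] add [geg,ysuar] -> 5 lines: wym eixt geg ysuar tcjem
Hunk 5: at line 1 remove [eixt,geg,ysuar] add [plef,ngmcf] -> 4 lines: wym plef ngmcf tcjem
Hunk 6: at line 1 remove [plef,ngmcf] add [gpvp,hlf,zfzsn] -> 5 lines: wym gpvp hlf zfzsn tcjem

Answer: wym
gpvp
hlf
zfzsn
tcjem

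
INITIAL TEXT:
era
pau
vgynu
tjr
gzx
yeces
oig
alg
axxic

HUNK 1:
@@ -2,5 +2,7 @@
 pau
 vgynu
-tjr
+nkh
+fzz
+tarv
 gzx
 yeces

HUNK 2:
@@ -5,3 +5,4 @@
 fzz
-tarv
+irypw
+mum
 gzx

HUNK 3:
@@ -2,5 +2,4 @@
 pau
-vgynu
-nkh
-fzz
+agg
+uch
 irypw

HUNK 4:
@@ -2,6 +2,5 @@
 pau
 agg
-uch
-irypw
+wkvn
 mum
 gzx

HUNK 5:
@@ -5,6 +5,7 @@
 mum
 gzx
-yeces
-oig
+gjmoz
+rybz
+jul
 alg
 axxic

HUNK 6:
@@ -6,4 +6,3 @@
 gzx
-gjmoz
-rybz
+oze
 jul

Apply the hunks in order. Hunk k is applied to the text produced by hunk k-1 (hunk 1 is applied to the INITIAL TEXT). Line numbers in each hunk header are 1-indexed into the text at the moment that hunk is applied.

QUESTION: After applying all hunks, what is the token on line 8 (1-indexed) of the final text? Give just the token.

Hunk 1: at line 2 remove [tjr] add [nkh,fzz,tarv] -> 11 lines: era pau vgynu nkh fzz tarv gzx yeces oig alg axxic
Hunk 2: at line 5 remove [tarv] add [irypw,mum] -> 12 lines: era pau vgynu nkh fzz irypw mum gzx yeces oig alg axxic
Hunk 3: at line 2 remove [vgynu,nkh,fzz] add [agg,uch] -> 11 lines: era pau agg uch irypw mum gzx yeces oig alg axxic
Hunk 4: at line 2 remove [uch,irypw] add [wkvn] -> 10 lines: era pau agg wkvn mum gzx yeces oig alg axxic
Hunk 5: at line 5 remove [yeces,oig] add [gjmoz,rybz,jul] -> 11 lines: era pau agg wkvn mum gzx gjmoz rybz jul alg axxic
Hunk 6: at line 6 remove [gjmoz,rybz] add [oze] -> 10 lines: era pau agg wkvn mum gzx oze jul alg axxic
Final line 8: jul

Answer: jul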